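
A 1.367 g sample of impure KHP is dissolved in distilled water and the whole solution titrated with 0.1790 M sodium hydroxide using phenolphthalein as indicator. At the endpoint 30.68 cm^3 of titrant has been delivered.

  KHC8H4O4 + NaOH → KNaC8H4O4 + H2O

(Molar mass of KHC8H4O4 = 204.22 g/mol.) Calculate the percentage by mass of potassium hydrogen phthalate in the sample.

82.04 %

n(NaOH) = 0.03068 L × 0.1790 mol/L = 5.492 × 10^-3 mol
n(KHC8H4O4) = 5.492 × 10^-3 mol (1:1 ratio)
mass of KHC8H4O4 = 5.492 × 10^-3 × 204.22 g/mol = 1.122 g
% KHC8H4O4 = 1.122 / 1.367 × 100 = 82.04 %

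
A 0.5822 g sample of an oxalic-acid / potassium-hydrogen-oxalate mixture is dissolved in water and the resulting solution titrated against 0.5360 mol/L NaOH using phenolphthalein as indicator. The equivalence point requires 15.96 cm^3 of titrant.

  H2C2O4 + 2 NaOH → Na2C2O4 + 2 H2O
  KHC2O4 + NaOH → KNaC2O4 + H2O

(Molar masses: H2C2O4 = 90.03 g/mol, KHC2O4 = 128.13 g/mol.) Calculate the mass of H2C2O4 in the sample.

n(NaOH) = 0.01596 × 0.5360 = 8.555 × 10^-3 mol
Let x = n(H2C2O4), y = n(KHC2O4).
Titrant: 2x + 1y = 8.555 × 10^-3;  mass: 90.03x + 128.13y = 0.5822
Solving, x = 3.091 × 10^-3 mol, y = 2.372 × 10^-3 mol
mass of H2C2O4 = 3.091 × 10^-3 × 90.03 = 0.2783 g

0.2783 g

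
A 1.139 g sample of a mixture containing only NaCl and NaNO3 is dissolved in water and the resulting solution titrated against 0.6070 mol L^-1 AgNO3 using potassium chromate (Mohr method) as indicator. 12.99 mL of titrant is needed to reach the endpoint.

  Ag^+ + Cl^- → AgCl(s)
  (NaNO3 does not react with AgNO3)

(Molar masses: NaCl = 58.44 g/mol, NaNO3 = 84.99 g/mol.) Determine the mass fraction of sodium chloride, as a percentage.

n(AgNO3) = 0.01299 × 0.6070 = 7.885 × 10^-3 mol
Let x = n(NaCl), y = n(NaNO3).
Titrant: 1x = 7.885 × 10^-3;  mass: 58.44x + 84.99y = 1.139
Solving, x = 7.885 × 10^-3 mol, y = 7.980 × 10^-3 mol
mass of NaCl = 7.885 × 10^-3 × 58.44 = 0.4608 g
% NaCl = 0.4608 / 1.139 × 100 = 40.46 %

40.46 %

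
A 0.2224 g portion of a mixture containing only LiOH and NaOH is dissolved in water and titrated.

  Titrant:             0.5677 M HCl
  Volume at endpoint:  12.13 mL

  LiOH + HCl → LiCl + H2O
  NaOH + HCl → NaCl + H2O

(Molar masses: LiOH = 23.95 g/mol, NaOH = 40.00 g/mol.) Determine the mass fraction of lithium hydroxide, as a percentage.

n(HCl) = 0.01213 × 0.5677 = 6.886 × 10^-3 mol
Let x = n(LiOH), y = n(NaOH).
Titrant: 1x + 1y = 6.886 × 10^-3;  mass: 23.95x + 40.00y = 0.2224
Solving, x = 3.305 × 10^-3 mol, y = 3.581 × 10^-3 mol
mass of LiOH = 3.305 × 10^-3 × 23.95 = 0.07916 g
% LiOH = 0.07916 / 0.2224 × 100 = 35.59 %

35.59 %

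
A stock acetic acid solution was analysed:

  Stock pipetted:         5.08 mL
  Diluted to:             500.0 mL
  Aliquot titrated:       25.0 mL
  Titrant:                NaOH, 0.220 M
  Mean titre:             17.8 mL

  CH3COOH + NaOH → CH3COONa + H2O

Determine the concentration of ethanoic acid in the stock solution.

15.4 M

n(NaOH) = 0.0178 × 0.220 = 3.92 × 10^-3 mol
n(CH3COOH) in the aliquot = 3.92 × 10^-3 mol (1:1 ratio)
[CH3COOH]_dilute = 3.92 × 10^-3 / 0.0250 = 0.157 mol/L
Dilution factor = 500.0 / 5.08 = 98.43
[CH3COOH]_stock = 0.157 × 98.43 = 15.4 mol/L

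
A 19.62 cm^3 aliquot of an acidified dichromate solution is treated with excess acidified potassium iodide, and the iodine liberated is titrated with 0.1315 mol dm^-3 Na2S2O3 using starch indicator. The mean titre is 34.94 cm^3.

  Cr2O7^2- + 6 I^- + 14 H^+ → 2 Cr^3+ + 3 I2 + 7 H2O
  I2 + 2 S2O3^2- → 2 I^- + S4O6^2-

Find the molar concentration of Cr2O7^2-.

n(S2O3^2-) = 0.03494 × 0.1315 = 4.595 × 10^-3 mol
n(I2) = n(S2O3^2-)/2 = 2.297 × 10^-3 mol
From the 1:3 ratio, n(Cr2O7^2-) in the aliquot = 1/3 × 2.297 × 10^-3 = 7.658 × 10^-4 mol
[Cr2O7^2-] = 7.658 × 10^-4 / 0.01962 = 0.03903 mol/L

0.03903 mol/L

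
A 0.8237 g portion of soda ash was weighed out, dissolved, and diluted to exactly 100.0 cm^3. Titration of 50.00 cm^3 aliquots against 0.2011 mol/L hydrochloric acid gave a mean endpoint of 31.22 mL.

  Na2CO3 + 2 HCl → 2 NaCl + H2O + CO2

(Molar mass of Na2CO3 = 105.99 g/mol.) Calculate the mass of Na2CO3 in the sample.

0.6654 g

n(HCl) per titration = 0.03122 × 0.2011 = 6.278 × 10^-3 mol
From the 1:2 ratio, n(Na2CO3) in each aliquot = 1/2 × 6.278 × 10^-3 = 3.139 × 10^-3 mol
n(Na2CO3) in the whole flask = 3.139 × 10^-3 × 100.0/50.00 = 6.278 × 10^-3 mol
mass of Na2CO3 = 6.278 × 10^-3 × 105.99 = 0.6654 g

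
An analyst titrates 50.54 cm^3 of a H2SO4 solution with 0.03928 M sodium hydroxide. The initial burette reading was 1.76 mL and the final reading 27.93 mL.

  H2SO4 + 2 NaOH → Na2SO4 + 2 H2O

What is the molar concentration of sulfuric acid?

n(NaOH) = 0.02617 L × 0.03928 mol/L = 1.028 × 10^-3 mol
From the 1:2 mole ratio, n(H2SO4) = 1/2 × 1.028 × 10^-3 = 5.140 × 10^-4 mol
[H2SO4] = 5.140 × 10^-4 mol / 0.05054 L = 0.01017 mol/L

0.01017 M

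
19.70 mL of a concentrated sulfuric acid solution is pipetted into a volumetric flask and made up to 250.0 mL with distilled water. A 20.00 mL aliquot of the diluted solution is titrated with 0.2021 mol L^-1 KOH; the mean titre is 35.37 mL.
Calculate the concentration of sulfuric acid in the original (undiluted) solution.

2.268 mol/L

H2SO4 + 2 KOH → K2SO4 + 2 H2O
n(KOH) = 0.03537 × 0.2021 = 7.148 × 10^-3 mol
From the 1:2 ratio, n(H2SO4) in the aliquot = 1/2 × 7.148 × 10^-3 = 3.574 × 10^-3 mol
[H2SO4]_dilute = 3.574 × 10^-3 / 0.02000 = 0.1787 mol/L
Dilution factor = 250.0 / 19.70 = 12.69
[H2SO4]_stock = 0.1787 × 12.69 = 2.268 mol/L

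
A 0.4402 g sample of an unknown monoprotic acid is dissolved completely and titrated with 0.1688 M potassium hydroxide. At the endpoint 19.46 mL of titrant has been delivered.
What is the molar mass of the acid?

134.0 g/mol

n(KOH) = 0.01946 L × 0.1688 mol/L = 3.285 × 10^-3 mol
n(HA) = 3.285 × 10^-3 mol (1:1 ratio)
M = m / n = 0.4402 g / 3.285 × 10^-3 mol = 134.0 g/mol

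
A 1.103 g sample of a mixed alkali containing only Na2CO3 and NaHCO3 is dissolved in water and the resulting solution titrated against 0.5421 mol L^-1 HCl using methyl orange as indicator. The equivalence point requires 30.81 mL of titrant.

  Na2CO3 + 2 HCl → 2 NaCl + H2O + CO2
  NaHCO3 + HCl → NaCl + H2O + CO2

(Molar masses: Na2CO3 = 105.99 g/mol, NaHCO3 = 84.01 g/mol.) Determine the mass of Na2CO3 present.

0.5129 g

n(HCl) = 0.03081 × 0.5421 = 0.01670 mol
Let x = n(Na2CO3), y = n(NaHCO3).
Titrant: 2x + 1y = 0.01670;  mass: 105.99x + 84.01y = 1.103
Solving, x = 4.839 × 10^-3 mol, y = 7.025 × 10^-3 mol
mass of Na2CO3 = 4.839 × 10^-3 × 105.99 = 0.5129 g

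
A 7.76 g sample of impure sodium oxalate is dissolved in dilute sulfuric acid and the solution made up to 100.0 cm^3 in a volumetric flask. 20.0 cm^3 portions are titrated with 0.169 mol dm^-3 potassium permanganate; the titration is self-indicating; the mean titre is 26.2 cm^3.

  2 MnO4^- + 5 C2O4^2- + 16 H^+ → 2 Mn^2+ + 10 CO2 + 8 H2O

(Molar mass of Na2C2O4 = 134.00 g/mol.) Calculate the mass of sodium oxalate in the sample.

n(KMnO4) per titration = 0.0262 × 0.169 = 4.43 × 10^-3 mol
From the 5:2 ratio, n(Na2C2O4) in each aliquot = 5/2 × 4.43 × 10^-3 = 0.0111 mol
n(Na2C2O4) in the whole flask = 0.0111 × 100.0/20.0 = 0.0553 mol
mass of Na2C2O4 = 0.0553 × 134.00 = 7.42 g

7.42 g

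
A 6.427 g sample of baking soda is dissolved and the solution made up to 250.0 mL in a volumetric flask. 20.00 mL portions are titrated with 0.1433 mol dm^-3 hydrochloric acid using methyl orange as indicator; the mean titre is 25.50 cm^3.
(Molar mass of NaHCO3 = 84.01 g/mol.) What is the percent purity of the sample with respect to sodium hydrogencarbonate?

59.71 %

NaHCO3 + HCl → NaCl + H2O + CO2
n(HCl) per titration = 0.02550 × 0.1433 = 3.654 × 10^-3 mol
n(NaHCO3) in each aliquot = 3.654 × 10^-3 mol (1:1 ratio)
n(NaHCO3) in the whole flask = 3.654 × 10^-3 × 250.0/20.00 = 0.04568 mol
mass of NaHCO3 = 0.04568 × 84.01 = 3.837 g
% NaHCO3 = 3.837 / 6.427 × 100 = 59.71 %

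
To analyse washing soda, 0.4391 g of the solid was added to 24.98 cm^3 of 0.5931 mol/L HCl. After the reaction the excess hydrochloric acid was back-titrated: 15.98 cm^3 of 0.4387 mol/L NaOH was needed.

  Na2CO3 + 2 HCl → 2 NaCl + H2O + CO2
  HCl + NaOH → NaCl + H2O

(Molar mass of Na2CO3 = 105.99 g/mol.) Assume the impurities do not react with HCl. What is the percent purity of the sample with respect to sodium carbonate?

94.20 %

n(HCl) added = 0.02498 × 0.5931 = 0.01482 mol
n(NaOH) used in back-titration = 0.01598 × 0.4387 = 7.010 × 10^-3 mol
n(HCl) left over = 7.010 × 10^-3 mol (1:1 ratio)
n(HCl) consumed by analyte = 0.01482 − 7.010 × 10^-3 = 7.805 × 10^-3 mol
From the 1:2 ratio, n(Na2CO3) = 1/2 × 7.805 × 10^-3 = 3.903 × 10^-3 mol
mass of Na2CO3 = 3.903 × 10^-3 × 105.99 = 0.4136 g
% Na2CO3 = 0.4136 / 0.4391 × 100 = 94.20 %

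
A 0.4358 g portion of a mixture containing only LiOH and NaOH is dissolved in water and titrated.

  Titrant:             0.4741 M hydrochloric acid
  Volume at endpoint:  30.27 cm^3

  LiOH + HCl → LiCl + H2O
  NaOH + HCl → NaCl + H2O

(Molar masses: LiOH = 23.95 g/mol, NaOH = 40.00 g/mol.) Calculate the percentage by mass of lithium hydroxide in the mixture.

n(HCl) = 0.03027 × 0.4741 = 0.01435 mol
Let x = n(LiOH), y = n(NaOH).
Titrant: 1x + 1y = 0.01435;  mass: 23.95x + 40.00y = 0.4358
Solving, x = 8.613 × 10^-3 mol, y = 5.738 × 10^-3 mol
mass of LiOH = 8.613 × 10^-3 × 23.95 = 0.2063 g
% LiOH = 0.2063 / 0.4358 × 100 = 47.33 %

47.33 %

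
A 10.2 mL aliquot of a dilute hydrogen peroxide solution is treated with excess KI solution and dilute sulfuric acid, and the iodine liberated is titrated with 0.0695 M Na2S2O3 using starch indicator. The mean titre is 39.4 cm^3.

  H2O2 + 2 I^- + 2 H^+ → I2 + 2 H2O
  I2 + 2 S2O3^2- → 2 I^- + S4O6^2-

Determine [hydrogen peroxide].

0.134 M

n(S2O3^2-) = 0.0394 × 0.0695 = 2.74 × 10^-3 mol
n(I2) = n(S2O3^2-)/2 = 1.37 × 10^-3 mol
n(H2O2) in the aliquot = 1.37 × 10^-3 mol (1:1 ratio)
[H2O2] = 1.37 × 10^-3 / 0.0102 = 0.134 mol/L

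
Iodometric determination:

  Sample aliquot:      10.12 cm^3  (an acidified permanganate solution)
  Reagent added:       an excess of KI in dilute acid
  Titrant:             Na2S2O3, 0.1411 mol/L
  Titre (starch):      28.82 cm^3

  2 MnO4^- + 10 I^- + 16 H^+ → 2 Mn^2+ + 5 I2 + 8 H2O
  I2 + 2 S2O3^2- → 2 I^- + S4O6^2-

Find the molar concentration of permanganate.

0.08037 mol/L

n(S2O3^2-) = 0.02882 × 0.1411 = 4.067 × 10^-3 mol
n(I2) = n(S2O3^2-)/2 = 2.033 × 10^-3 mol
From the 2:5 ratio, n(MnO4^-) in the aliquot = 2/5 × 2.033 × 10^-3 = 8.133 × 10^-4 mol
[MnO4^-] = 8.133 × 10^-4 / 0.01012 = 0.08037 mol/L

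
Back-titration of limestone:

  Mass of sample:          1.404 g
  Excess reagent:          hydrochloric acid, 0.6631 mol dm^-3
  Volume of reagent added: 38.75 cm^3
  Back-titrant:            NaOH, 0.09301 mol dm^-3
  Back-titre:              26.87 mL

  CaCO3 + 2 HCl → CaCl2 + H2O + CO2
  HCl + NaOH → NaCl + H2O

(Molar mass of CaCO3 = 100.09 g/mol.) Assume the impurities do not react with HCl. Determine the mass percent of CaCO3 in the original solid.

n(HCl) added = 0.03875 × 0.6631 = 0.02570 mol
n(NaOH) used in back-titration = 0.02687 × 0.09301 = 2.499 × 10^-3 mol
n(HCl) left over = 2.499 × 10^-3 mol (1:1 ratio)
n(HCl) consumed by analyte = 0.02570 − 2.499 × 10^-3 = 0.02320 mol
From the 1:2 ratio, n(CaCO3) = 1/2 × 0.02320 = 0.01160 mol
mass of CaCO3 = 0.01160 × 100.09 = 1.161 g
% CaCO3 = 1.161 / 1.404 × 100 = 82.68 %

82.68 %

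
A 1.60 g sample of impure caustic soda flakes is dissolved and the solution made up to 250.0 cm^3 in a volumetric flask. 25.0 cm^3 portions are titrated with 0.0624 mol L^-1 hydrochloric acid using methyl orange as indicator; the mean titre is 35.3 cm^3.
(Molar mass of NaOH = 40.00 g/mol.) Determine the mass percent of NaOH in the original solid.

NaOH + HCl → NaCl + H2O
n(HCl) per titration = 0.0353 × 0.0624 = 2.20 × 10^-3 mol
n(NaOH) in each aliquot = 2.20 × 10^-3 mol (1:1 ratio)
n(NaOH) in the whole flask = 2.20 × 10^-3 × 250.0/25.0 = 0.0220 mol
mass of NaOH = 0.0220 × 40.00 = 0.881 g
% NaOH = 0.881 / 1.60 × 100 = 55.1 %

55.1 %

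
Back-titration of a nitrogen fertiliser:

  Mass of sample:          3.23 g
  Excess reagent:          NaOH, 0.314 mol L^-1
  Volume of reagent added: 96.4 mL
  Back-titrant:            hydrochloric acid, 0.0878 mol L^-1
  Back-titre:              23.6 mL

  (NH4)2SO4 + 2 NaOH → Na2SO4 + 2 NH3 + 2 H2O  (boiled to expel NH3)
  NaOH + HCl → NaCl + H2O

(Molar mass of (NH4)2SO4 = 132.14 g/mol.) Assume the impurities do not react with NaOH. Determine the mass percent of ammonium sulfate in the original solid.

57.7 %

n(NaOH) added = 0.0964 × 0.314 = 0.0303 mol
n(HCl) used in back-titration = 0.0236 × 0.0878 = 2.07 × 10^-3 mol
n(NaOH) left over = 2.07 × 10^-3 mol (1:1 ratio)
n(NaOH) consumed by analyte = 0.0303 − 2.07 × 10^-3 = 0.0282 mol
From the 1:2 ratio, n((NH4)2SO4) = 1/2 × 0.0282 = 0.0141 mol
mass of (NH4)2SO4 = 0.0141 × 132.14 = 1.86 g
% (NH4)2SO4 = 1.86 / 3.23 × 100 = 57.7 %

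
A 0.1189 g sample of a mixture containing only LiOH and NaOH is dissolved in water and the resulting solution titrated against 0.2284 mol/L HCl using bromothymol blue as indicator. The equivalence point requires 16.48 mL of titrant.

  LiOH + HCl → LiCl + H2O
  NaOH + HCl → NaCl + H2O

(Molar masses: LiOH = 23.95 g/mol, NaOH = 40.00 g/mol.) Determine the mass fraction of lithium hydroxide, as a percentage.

n(HCl) = 0.01648 × 0.2284 = 3.764 × 10^-3 mol
Let x = n(LiOH), y = n(NaOH).
Titrant: 1x + 1y = 3.764 × 10^-3;  mass: 23.95x + 40.00y = 0.1189
Solving, x = 1.973 × 10^-3 mol, y = 1.791 × 10^-3 mol
mass of LiOH = 1.973 × 10^-3 × 23.95 = 0.04725 g
% LiOH = 0.04725 / 0.1189 × 100 = 39.74 %

39.74 %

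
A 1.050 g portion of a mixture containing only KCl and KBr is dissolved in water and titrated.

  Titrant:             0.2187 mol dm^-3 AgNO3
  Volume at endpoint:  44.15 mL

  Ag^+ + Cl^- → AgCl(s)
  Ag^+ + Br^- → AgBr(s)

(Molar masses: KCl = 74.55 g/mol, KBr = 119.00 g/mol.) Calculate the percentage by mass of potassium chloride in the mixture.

15.82 %

n(AgNO3) = 0.04415 × 0.2187 = 9.656 × 10^-3 mol
Let x = n(KCl), y = n(KBr).
Titrant: 1x + 1y = 9.656 × 10^-3;  mass: 74.55x + 119.00y = 1.050
Solving, x = 2.228 × 10^-3 mol, y = 7.428 × 10^-3 mol
mass of KCl = 2.228 × 10^-3 × 74.55 = 0.1661 g
% KCl = 0.1661 / 1.050 × 100 = 15.82 %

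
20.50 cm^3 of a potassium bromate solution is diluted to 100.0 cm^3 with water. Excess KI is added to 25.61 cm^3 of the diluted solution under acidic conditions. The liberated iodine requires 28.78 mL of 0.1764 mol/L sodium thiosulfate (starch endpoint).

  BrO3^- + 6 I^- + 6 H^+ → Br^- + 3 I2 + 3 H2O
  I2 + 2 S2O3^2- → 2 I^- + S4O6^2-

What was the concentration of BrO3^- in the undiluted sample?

0.1612 mol/L

n(S2O3^2-) = 0.02878 × 0.1764 = 5.077 × 10^-3 mol
n(I2) = n(S2O3^2-)/2 = 2.538 × 10^-3 mol
From the 1:3 ratio, n(BrO3^-) in the aliquot = 1/3 × 2.538 × 10^-3 = 8.461 × 10^-4 mol
[BrO3^-]_dilute = 8.461 × 10^-4 / 0.02561 = 0.03304 mol/L
[BrO3^-]_original = 0.03304 × 100.0/20.50 = 0.1612 mol/L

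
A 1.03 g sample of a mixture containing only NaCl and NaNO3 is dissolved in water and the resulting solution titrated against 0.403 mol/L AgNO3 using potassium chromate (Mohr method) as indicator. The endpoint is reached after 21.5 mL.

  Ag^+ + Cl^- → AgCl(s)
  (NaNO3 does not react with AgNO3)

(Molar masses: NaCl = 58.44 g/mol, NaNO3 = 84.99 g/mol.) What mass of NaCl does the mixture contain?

0.506 g

n(AgNO3) = 0.0215 × 0.403 = 8.66 × 10^-3 mol
Let x = n(NaCl), y = n(NaNO3).
Titrant: 1x = 8.66 × 10^-3;  mass: 58.44x + 84.99y = 1.03
Solving, x = 8.66 × 10^-3 mol, y = 6.16 × 10^-3 mol
mass of NaCl = 8.66 × 10^-3 × 58.44 = 0.506 g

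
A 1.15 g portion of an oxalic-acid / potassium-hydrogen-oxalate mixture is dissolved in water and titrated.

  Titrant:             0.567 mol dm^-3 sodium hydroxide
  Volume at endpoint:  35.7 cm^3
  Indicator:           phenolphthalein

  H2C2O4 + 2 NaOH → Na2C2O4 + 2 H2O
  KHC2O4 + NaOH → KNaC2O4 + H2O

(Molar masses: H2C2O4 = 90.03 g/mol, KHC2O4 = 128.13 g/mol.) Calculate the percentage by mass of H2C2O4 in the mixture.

68.0 %

n(NaOH) = 0.0357 × 0.567 = 0.0202 mol
Let x = n(H2C2O4), y = n(KHC2O4).
Titrant: 2x + 1y = 0.0202;  mass: 90.03x + 128.13y = 1.15
Solving, x = 8.68 × 10^-3 mol, y = 2.87 × 10^-3 mol
mass of H2C2O4 = 8.68 × 10^-3 × 90.03 = 0.782 g
% H2C2O4 = 0.782 / 1.15 × 100 = 68.0 %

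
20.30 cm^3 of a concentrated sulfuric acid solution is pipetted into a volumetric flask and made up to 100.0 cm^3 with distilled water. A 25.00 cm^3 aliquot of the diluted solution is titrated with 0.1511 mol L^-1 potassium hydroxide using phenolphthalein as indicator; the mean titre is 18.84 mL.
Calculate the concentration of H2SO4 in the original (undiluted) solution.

H2SO4 + 2 KOH → K2SO4 + 2 H2O
n(KOH) = 0.01884 × 0.1511 = 2.847 × 10^-3 mol
From the 1:2 ratio, n(H2SO4) in the aliquot = 1/2 × 2.847 × 10^-3 = 1.423 × 10^-3 mol
[H2SO4]_dilute = 1.423 × 10^-3 / 0.02500 = 0.05693 mol/L
Dilution factor = 100.0 / 20.30 = 4.926
[H2SO4]_stock = 0.05693 × 4.926 = 0.2805 mol/L

0.2805 mol/L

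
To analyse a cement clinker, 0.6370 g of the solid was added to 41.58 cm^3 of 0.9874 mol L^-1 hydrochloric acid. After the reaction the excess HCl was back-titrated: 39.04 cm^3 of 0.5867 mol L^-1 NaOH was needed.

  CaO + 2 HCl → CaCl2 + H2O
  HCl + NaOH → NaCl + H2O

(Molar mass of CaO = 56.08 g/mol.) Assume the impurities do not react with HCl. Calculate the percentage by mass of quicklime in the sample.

79.90 %

n(HCl) added = 0.04158 × 0.9874 = 0.04106 mol
n(NaOH) used in back-titration = 0.03904 × 0.5867 = 0.02290 mol
n(HCl) left over = 0.02290 mol (1:1 ratio)
n(HCl) consumed by analyte = 0.04106 − 0.02290 = 0.01815 mol
From the 1:2 ratio, n(CaO) = 1/2 × 0.01815 = 9.076 × 10^-3 mol
mass of CaO = 9.076 × 10^-3 × 56.08 = 0.5090 g
% CaO = 0.5090 / 0.6370 × 100 = 79.90 %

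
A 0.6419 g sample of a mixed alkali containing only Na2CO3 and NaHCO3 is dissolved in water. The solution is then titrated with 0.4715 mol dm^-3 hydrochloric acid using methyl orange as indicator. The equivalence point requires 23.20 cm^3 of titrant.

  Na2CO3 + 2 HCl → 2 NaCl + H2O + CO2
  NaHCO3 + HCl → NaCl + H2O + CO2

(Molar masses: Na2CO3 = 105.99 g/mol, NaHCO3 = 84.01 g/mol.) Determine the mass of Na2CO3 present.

n(HCl) = 0.02320 × 0.4715 = 0.01094 mol
Let x = n(Na2CO3), y = n(NaHCO3).
Titrant: 2x + 1y = 0.01094;  mass: 105.99x + 84.01y = 0.6419
Solving, x = 4.467 × 10^-3 mol, y = 2.005 × 10^-3 mol
mass of Na2CO3 = 4.467 × 10^-3 × 105.99 = 0.4734 g

0.4734 g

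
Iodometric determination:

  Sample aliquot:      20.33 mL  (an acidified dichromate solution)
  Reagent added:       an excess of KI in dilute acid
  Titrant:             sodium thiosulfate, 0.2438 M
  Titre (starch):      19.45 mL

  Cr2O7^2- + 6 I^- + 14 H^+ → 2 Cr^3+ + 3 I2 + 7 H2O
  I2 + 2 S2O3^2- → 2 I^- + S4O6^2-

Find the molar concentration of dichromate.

n(S2O3^2-) = 0.01945 × 0.2438 = 4.742 × 10^-3 mol
n(I2) = n(S2O3^2-)/2 = 2.371 × 10^-3 mol
From the 1:3 ratio, n(Cr2O7^2-) in the aliquot = 1/3 × 2.371 × 10^-3 = 7.903 × 10^-4 mol
[Cr2O7^2-] = 7.903 × 10^-4 / 0.02033 = 0.03887 mol/L

0.03887 M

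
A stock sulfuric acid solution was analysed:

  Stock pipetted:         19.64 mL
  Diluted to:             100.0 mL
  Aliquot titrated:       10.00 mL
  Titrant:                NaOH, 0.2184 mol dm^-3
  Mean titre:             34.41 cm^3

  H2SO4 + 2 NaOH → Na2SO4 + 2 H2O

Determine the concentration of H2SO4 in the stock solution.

1.913 mol/L

n(NaOH) = 0.03441 × 0.2184 = 7.515 × 10^-3 mol
From the 1:2 ratio, n(H2SO4) in the aliquot = 1/2 × 7.515 × 10^-3 = 3.758 × 10^-3 mol
[H2SO4]_dilute = 3.758 × 10^-3 / 0.01000 = 0.3758 mol/L
Dilution factor = 100.0 / 19.64 = 5.092
[H2SO4]_stock = 0.3758 × 5.092 = 1.913 mol/L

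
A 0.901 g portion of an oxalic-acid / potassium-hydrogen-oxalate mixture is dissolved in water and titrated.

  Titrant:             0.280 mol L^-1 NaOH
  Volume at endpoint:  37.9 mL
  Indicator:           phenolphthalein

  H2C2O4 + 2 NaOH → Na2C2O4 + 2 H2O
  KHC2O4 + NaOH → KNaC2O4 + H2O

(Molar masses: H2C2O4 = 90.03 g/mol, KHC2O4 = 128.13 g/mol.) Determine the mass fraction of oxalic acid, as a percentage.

27.6 %

n(NaOH) = 0.0379 × 0.280 = 0.0106 mol
Let x = n(H2C2O4), y = n(KHC2O4).
Titrant: 2x + 1y = 0.0106;  mass: 90.03x + 128.13y = 0.901
Solving, x = 2.76 × 10^-3 mol, y = 5.09 × 10^-3 mol
mass of H2C2O4 = 2.76 × 10^-3 × 90.03 = 0.248 g
% H2C2O4 = 0.248 / 0.901 × 100 = 27.6 %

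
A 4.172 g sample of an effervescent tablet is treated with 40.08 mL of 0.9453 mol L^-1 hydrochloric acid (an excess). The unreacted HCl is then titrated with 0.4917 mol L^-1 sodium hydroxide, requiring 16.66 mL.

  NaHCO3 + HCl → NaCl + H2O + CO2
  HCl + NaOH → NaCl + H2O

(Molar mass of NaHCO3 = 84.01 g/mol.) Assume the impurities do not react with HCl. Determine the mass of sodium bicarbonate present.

2.495 g

n(HCl) added = 0.04008 × 0.9453 = 0.03789 mol
n(NaOH) used in back-titration = 0.01666 × 0.4917 = 8.192 × 10^-3 mol
n(HCl) left over = 8.192 × 10^-3 mol (1:1 ratio)
n(HCl) consumed by analyte = 0.03789 − 8.192 × 10^-3 = 0.02970 mol
n(NaHCO3) = 0.02970 mol (1:1 ratio)
mass of NaHCO3 = 0.02970 × 84.01 = 2.495 g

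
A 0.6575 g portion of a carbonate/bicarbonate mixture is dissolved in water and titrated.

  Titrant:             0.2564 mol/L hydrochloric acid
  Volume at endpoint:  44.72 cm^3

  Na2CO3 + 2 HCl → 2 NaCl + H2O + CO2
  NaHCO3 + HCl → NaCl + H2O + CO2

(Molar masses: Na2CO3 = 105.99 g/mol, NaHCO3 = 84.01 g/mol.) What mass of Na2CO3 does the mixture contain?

0.5225 g

n(HCl) = 0.04472 × 0.2564 = 0.01147 mol
Let x = n(Na2CO3), y = n(NaHCO3).
Titrant: 2x + 1y = 0.01147;  mass: 105.99x + 84.01y = 0.6575
Solving, x = 4.929 × 10^-3 mol, y = 1.607 × 10^-3 mol
mass of Na2CO3 = 4.929 × 10^-3 × 105.99 = 0.5225 g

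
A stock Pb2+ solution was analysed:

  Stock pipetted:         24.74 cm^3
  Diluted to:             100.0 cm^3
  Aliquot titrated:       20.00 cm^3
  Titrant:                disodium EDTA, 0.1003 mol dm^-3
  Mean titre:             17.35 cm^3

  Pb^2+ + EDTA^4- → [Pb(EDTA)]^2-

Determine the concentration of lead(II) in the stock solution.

n(EDTA) = 0.01735 × 0.1003 = 1.740 × 10^-3 mol
n(Pb2+) in the aliquot = 1.740 × 10^-3 mol (1:1 ratio)
[Pb2+]_dilute = 1.740 × 10^-3 / 0.02000 = 0.08701 mol/L
Dilution factor = 100.0 / 24.74 = 4.042
[Pb2+]_stock = 0.08701 × 4.042 = 0.3517 mol/L

0.3517 mol/L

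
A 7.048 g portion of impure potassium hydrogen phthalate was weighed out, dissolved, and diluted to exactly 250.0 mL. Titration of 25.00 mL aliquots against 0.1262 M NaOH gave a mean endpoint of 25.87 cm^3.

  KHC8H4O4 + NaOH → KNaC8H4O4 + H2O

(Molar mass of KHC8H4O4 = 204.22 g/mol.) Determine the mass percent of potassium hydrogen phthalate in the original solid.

94.60 %

n(NaOH) per titration = 0.02587 × 0.1262 = 3.265 × 10^-3 mol
n(KHC8H4O4) in each aliquot = 3.265 × 10^-3 mol (1:1 ratio)
n(KHC8H4O4) in the whole flask = 3.265 × 10^-3 × 250.0/25.00 = 0.03265 mol
mass of KHC8H4O4 = 0.03265 × 204.22 = 6.667 g
% KHC8H4O4 = 6.667 / 7.048 × 100 = 94.60 %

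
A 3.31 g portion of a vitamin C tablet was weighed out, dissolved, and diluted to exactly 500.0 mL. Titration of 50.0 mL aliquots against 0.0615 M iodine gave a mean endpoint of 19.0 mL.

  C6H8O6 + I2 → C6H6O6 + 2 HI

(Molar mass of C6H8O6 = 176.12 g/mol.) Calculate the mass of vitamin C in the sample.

n(I2) per titration = 0.0190 × 0.0615 = 1.17 × 10^-3 mol
n(C6H8O6) in each aliquot = 1.17 × 10^-3 mol (1:1 ratio)
n(C6H8O6) in the whole flask = 1.17 × 10^-3 × 500.0/50.0 = 0.0117 mol
mass of C6H8O6 = 0.0117 × 176.12 = 2.06 g

2.06 g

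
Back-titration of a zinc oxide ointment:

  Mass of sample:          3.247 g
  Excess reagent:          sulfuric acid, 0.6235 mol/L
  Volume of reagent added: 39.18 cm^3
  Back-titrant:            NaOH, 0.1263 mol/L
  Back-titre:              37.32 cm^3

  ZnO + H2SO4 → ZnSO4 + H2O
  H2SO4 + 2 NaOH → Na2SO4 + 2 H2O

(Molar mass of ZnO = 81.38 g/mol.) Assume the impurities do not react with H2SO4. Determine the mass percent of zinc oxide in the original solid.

55.32 %

n(H2SO4) added = 0.03918 × 0.6235 = 0.02443 mol
n(NaOH) used in back-titration = 0.03732 × 0.1263 = 4.714 × 10^-3 mol
From the 1:2 ratio, n(H2SO4) left over = 1/2 × 4.714 × 10^-3 = 2.357 × 10^-3 mol
n(H2SO4) consumed by analyte = 0.02443 − 2.357 × 10^-3 = 0.02207 mol
n(ZnO) = 0.02207 mol (1:1 ratio)
mass of ZnO = 0.02207 × 81.38 = 1.796 g
% ZnO = 1.796 / 3.247 × 100 = 55.32 %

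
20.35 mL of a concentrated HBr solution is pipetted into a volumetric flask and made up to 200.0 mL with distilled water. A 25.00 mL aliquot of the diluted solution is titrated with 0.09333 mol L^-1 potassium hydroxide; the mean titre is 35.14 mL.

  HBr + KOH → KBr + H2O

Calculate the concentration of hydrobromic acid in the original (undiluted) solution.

n(KOH) = 0.03514 × 0.09333 = 3.280 × 10^-3 mol
n(HBr) in the aliquot = 3.280 × 10^-3 mol (1:1 ratio)
[HBr]_dilute = 3.280 × 10^-3 / 0.02500 = 0.1312 mol/L
Dilution factor = 200.0 / 20.35 = 9.828
[HBr]_stock = 0.1312 × 9.828 = 1.289 mol/L

1.289 mol/L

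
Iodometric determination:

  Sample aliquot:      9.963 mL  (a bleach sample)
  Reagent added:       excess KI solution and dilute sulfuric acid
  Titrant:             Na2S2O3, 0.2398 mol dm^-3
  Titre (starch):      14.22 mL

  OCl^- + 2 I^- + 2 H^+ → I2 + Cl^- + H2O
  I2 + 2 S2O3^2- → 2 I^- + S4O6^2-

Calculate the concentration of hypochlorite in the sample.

0.1711 mol/L

n(S2O3^2-) = 0.01422 × 0.2398 = 3.410 × 10^-3 mol
n(I2) = n(S2O3^2-)/2 = 1.705 × 10^-3 mol
n(OCl^-) in the aliquot = 1.705 × 10^-3 mol (1:1 ratio)
[OCl^-] = 1.705 × 10^-3 / 0.009963 = 0.1711 mol/L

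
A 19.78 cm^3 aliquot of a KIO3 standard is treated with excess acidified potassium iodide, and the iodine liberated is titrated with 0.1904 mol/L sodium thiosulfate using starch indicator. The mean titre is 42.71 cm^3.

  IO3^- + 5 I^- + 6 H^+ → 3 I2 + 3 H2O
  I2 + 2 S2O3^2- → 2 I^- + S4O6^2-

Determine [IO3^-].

0.06852 mol/L

n(S2O3^2-) = 0.04271 × 0.1904 = 8.132 × 10^-3 mol
n(I2) = n(S2O3^2-)/2 = 4.066 × 10^-3 mol
From the 1:3 ratio, n(IO3^-) in the aliquot = 1/3 × 4.066 × 10^-3 = 1.355 × 10^-3 mol
[IO3^-] = 1.355 × 10^-3 / 0.01978 = 0.06852 mol/L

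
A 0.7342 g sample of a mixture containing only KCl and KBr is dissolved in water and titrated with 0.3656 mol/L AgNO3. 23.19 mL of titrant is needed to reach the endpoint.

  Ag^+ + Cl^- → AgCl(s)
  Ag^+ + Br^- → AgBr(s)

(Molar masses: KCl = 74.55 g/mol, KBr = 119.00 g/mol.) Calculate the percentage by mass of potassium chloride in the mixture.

n(AgNO3) = 0.02319 × 0.3656 = 8.478 × 10^-3 mol
Let x = n(KCl), y = n(KBr).
Titrant: 1x + 1y = 8.478 × 10^-3;  mass: 74.55x + 119.00y = 0.7342
Solving, x = 6.180 × 10^-3 mol, y = 2.298 × 10^-3 mol
mass of KCl = 6.180 × 10^-3 × 74.55 = 0.4607 g
% KCl = 0.4607 / 0.7342 × 100 = 62.75 %

62.75 %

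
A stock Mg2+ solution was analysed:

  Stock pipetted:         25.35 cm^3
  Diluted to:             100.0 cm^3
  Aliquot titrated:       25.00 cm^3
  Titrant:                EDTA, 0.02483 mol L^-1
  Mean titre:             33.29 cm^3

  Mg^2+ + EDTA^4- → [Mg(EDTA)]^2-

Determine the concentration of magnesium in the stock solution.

n(EDTA) = 0.03329 × 0.02483 = 8.266 × 10^-4 mol
n(Mg2+) in the aliquot = 8.266 × 10^-4 mol (1:1 ratio)
[Mg2+]_dilute = 8.266 × 10^-4 / 0.02500 = 0.03306 mol/L
Dilution factor = 100.0 / 25.35 = 3.945
[Mg2+]_stock = 0.03306 × 3.945 = 0.1304 mol/L

0.1304 mol/L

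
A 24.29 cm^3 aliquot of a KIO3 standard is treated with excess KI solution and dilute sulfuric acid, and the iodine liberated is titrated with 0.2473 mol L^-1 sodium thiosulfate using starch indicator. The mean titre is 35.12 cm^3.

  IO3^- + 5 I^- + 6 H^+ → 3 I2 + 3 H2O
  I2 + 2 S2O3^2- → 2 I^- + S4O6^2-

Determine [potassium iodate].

n(S2O3^2-) = 0.03512 × 0.2473 = 8.685 × 10^-3 mol
n(I2) = n(S2O3^2-)/2 = 4.343 × 10^-3 mol
From the 1:3 ratio, n(IO3^-) in the aliquot = 1/3 × 4.343 × 10^-3 = 1.448 × 10^-3 mol
[IO3^-] = 1.448 × 10^-3 / 0.02429 = 0.05959 mol/L

0.05959 mol/L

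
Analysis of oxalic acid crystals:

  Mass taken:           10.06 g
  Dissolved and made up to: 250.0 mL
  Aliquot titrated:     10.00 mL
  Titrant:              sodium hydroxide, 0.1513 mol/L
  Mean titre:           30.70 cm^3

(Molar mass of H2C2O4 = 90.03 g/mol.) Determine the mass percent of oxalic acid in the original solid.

H2C2O4 + 2 NaOH → Na2C2O4 + 2 H2O
n(NaOH) per titration = 0.03070 × 0.1513 = 4.645 × 10^-3 mol
From the 1:2 ratio, n(H2C2O4) in each aliquot = 1/2 × 4.645 × 10^-3 = 2.322 × 10^-3 mol
n(H2C2O4) in the whole flask = 2.322 × 10^-3 × 250.0/10.00 = 0.05806 mol
mass of H2C2O4 = 0.05806 × 90.03 = 5.227 g
% H2C2O4 = 5.227 / 10.06 × 100 = 51.96 %

51.96 %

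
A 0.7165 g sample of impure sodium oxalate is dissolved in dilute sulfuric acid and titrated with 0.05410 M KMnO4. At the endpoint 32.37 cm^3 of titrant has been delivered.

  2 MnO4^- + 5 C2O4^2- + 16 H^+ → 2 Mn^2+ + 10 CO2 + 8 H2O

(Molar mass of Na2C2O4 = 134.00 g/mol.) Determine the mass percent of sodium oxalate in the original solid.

n(KMnO4) = 0.03237 L × 0.05410 mol/L = 1.751 × 10^-3 mol
From the 5:2 ratio, n(Na2C2O4) = 5/2 × 1.751 × 10^-3 = 4.378 × 10^-3 mol
mass of Na2C2O4 = 4.378 × 10^-3 × 134.00 g/mol = 0.5867 g
% Na2C2O4 = 0.5867 / 0.7165 × 100 = 81.88 %

81.88 %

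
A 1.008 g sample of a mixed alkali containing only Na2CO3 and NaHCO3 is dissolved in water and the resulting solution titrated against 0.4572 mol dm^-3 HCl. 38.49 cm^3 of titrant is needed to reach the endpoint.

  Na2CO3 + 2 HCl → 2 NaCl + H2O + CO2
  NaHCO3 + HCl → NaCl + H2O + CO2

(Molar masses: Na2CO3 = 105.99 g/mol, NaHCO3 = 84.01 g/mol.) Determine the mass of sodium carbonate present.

0.8037 g

n(HCl) = 0.03849 × 0.4572 = 0.01760 mol
Let x = n(Na2CO3), y = n(NaHCO3).
Titrant: 2x + 1y = 0.01760;  mass: 105.99x + 84.01y = 1.008
Solving, x = 7.583 × 10^-3 mol, y = 2.432 × 10^-3 mol
mass of Na2CO3 = 7.583 × 10^-3 × 105.99 = 0.8037 g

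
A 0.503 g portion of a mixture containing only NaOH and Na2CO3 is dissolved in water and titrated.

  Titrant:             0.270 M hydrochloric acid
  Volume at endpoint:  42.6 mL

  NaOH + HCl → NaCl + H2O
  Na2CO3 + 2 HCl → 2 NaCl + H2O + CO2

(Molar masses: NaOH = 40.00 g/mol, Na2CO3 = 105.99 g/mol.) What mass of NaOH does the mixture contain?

0.328 g

n(HCl) = 0.0426 × 0.270 = 0.0115 mol
Let x = n(NaOH), y = n(Na2CO3).
Titrant: 1x + 2y = 0.0115;  mass: 40.00x + 105.99y = 0.503
Solving, x = 8.20 × 10^-3 mol, y = 1.65 × 10^-3 mol
mass of NaOH = 8.20 × 10^-3 × 40.00 = 0.328 g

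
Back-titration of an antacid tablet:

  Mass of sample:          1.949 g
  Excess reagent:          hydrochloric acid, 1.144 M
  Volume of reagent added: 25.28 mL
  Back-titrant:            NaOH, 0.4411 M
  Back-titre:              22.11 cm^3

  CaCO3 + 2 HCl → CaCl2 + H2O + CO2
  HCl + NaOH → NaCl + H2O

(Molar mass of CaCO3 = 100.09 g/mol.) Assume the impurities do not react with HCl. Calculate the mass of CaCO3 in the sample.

n(HCl) added = 0.02528 × 1.144 = 0.02892 mol
n(NaOH) used in back-titration = 0.02211 × 0.4411 = 9.753 × 10^-3 mol
n(HCl) left over = 9.753 × 10^-3 mol (1:1 ratio)
n(HCl) consumed by analyte = 0.02892 − 9.753 × 10^-3 = 0.01917 mol
From the 1:2 ratio, n(CaCO3) = 1/2 × 0.01917 = 9.584 × 10^-3 mol
mass of CaCO3 = 9.584 × 10^-3 × 100.09 = 0.9592 g

0.9592 g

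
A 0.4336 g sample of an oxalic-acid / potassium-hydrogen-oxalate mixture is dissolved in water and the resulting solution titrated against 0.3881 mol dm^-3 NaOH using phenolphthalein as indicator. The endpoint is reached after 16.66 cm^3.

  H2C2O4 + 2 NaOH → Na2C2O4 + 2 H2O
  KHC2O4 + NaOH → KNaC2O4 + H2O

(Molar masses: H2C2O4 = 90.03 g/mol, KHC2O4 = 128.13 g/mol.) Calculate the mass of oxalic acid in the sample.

0.2139 g

n(NaOH) = 0.01666 × 0.3881 = 6.466 × 10^-3 mol
Let x = n(H2C2O4), y = n(KHC2O4).
Titrant: 2x + 1y = 6.466 × 10^-3;  mass: 90.03x + 128.13y = 0.4336
Solving, x = 2.375 × 10^-3 mol, y = 1.715 × 10^-3 mol
mass of H2C2O4 = 2.375 × 10^-3 × 90.03 = 0.2139 g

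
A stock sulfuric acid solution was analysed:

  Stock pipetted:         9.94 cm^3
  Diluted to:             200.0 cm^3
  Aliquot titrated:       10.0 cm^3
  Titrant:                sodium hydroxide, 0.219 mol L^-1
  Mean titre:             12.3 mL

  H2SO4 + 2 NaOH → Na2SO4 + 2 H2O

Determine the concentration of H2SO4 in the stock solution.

n(NaOH) = 0.0123 × 0.219 = 2.69 × 10^-3 mol
From the 1:2 ratio, n(H2SO4) in the aliquot = 1/2 × 2.69 × 10^-3 = 1.35 × 10^-3 mol
[H2SO4]_dilute = 1.35 × 10^-3 / 0.0100 = 0.135 mol/L
Dilution factor = 200.0 / 9.94 = 20.12
[H2SO4]_stock = 0.135 × 20.12 = 2.71 mol/L

2.71 mol/L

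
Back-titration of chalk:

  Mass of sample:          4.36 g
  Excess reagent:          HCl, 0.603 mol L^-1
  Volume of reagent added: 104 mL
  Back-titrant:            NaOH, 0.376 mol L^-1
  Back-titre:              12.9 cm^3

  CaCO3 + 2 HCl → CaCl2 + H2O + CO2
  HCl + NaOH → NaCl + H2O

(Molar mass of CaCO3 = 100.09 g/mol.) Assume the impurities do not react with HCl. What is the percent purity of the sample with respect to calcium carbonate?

n(HCl) added = 0.104 × 0.603 = 0.0627 mol
n(NaOH) used in back-titration = 0.0129 × 0.376 = 4.85 × 10^-3 mol
n(HCl) left over = 4.85 × 10^-3 mol (1:1 ratio)
n(HCl) consumed by analyte = 0.0627 − 4.85 × 10^-3 = 0.0579 mol
From the 1:2 ratio, n(CaCO3) = 1/2 × 0.0579 = 0.0289 mol
mass of CaCO3 = 0.0289 × 100.09 = 2.90 g
% CaCO3 = 2.90 / 4.36 × 100 = 66.4 %

66.4 %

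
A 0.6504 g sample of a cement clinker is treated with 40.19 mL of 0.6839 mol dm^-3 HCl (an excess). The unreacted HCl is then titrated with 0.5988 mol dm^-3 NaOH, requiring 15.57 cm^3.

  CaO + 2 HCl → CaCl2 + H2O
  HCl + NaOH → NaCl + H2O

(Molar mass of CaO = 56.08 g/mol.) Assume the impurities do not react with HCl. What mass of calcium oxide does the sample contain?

n(HCl) added = 0.04019 × 0.6839 = 0.02749 mol
n(NaOH) used in back-titration = 0.01557 × 0.5988 = 9.323 × 10^-3 mol
n(HCl) left over = 9.323 × 10^-3 mol (1:1 ratio)
n(HCl) consumed by analyte = 0.02749 − 9.323 × 10^-3 = 0.01816 mol
From the 1:2 ratio, n(CaO) = 1/2 × 0.01816 = 9.081 × 10^-3 mol
mass of CaO = 9.081 × 10^-3 × 56.08 = 0.5093 g

0.5093 g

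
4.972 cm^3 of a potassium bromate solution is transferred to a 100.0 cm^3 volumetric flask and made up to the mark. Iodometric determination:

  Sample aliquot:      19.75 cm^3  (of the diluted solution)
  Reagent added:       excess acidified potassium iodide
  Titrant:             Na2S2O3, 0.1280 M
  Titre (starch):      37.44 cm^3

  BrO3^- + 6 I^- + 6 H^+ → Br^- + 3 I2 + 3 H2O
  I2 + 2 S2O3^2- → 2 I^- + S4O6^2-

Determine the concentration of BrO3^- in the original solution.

0.8134 M

n(S2O3^2-) = 0.03744 × 0.1280 = 4.792 × 10^-3 mol
n(I2) = n(S2O3^2-)/2 = 2.396 × 10^-3 mol
From the 1:3 ratio, n(BrO3^-) in the aliquot = 1/3 × 2.396 × 10^-3 = 7.987 × 10^-4 mol
[BrO3^-]_dilute = 7.987 × 10^-4 / 0.01975 = 0.04044 mol/L
[BrO3^-]_original = 0.04044 × 100.0/4.972 = 0.8134 mol/L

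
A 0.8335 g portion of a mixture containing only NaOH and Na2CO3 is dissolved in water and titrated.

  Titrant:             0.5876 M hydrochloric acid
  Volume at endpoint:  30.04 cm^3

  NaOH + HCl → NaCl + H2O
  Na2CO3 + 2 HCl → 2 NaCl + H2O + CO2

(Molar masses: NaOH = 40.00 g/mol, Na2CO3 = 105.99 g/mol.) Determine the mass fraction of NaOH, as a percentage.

37.65 %

n(HCl) = 0.03004 × 0.5876 = 0.01765 mol
Let x = n(NaOH), y = n(Na2CO3).
Titrant: 1x + 2y = 0.01765;  mass: 40.00x + 105.99y = 0.8335
Solving, x = 7.845 × 10^-3 mol, y = 4.903 × 10^-3 mol
mass of NaOH = 7.845 × 10^-3 × 40.00 = 0.3138 g
% NaOH = 0.3138 / 0.8335 × 100 = 37.65 %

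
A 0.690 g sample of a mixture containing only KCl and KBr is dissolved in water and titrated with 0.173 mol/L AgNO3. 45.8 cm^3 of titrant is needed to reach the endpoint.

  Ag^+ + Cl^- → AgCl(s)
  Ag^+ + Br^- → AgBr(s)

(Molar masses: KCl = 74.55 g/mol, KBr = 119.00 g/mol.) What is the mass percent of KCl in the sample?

61.5 %

n(AgNO3) = 0.0458 × 0.173 = 7.92 × 10^-3 mol
Let x = n(KCl), y = n(KBr).
Titrant: 1x + 1y = 7.92 × 10^-3;  mass: 74.55x + 119.00y = 0.690
Solving, x = 5.69 × 10^-3 mol, y = 2.23 × 10^-3 mol
mass of KCl = 5.69 × 10^-3 × 74.55 = 0.424 g
% KCl = 0.424 / 0.690 × 100 = 61.5 %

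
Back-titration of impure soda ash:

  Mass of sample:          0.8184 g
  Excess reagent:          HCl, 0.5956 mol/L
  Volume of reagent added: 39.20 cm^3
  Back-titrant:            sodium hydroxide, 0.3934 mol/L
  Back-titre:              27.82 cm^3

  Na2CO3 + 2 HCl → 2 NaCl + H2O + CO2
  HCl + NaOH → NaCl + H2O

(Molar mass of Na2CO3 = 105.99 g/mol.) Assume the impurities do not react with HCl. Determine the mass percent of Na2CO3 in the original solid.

n(HCl) added = 0.03920 × 0.5956 = 0.02335 mol
n(NaOH) used in back-titration = 0.02782 × 0.3934 = 0.01094 mol
n(HCl) left over = 0.01094 mol (1:1 ratio)
n(HCl) consumed by analyte = 0.02335 − 0.01094 = 0.01240 mol
From the 1:2 ratio, n(Na2CO3) = 1/2 × 0.01240 = 6.202 × 10^-3 mol
mass of Na2CO3 = 6.202 × 10^-3 × 105.99 = 0.6573 g
% Na2CO3 = 0.6573 / 0.8184 × 100 = 80.32 %

80.32 %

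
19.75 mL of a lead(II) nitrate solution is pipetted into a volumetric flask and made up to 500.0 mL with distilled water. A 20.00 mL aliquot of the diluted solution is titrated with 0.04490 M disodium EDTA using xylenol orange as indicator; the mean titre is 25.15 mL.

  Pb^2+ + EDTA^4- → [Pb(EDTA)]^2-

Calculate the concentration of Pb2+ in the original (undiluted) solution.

n(EDTA) = 0.02515 × 0.04490 = 1.129 × 10^-3 mol
n(Pb2+) in the aliquot = 1.129 × 10^-3 mol (1:1 ratio)
[Pb2+]_dilute = 1.129 × 10^-3 / 0.02000 = 0.05646 mol/L
Dilution factor = 500.0 / 19.75 = 25.32
[Pb2+]_stock = 0.05646 × 25.32 = 1.429 mol/L

1.429 M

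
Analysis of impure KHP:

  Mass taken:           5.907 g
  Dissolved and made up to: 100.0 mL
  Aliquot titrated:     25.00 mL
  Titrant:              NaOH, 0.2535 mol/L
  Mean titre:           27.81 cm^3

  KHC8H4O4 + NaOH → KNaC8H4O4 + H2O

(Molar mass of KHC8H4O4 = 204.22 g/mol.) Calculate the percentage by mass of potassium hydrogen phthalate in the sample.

97.49 %

n(NaOH) per titration = 0.02781 × 0.2535 = 7.050 × 10^-3 mol
n(KHC8H4O4) in each aliquot = 7.050 × 10^-3 mol (1:1 ratio)
n(KHC8H4O4) in the whole flask = 7.050 × 10^-3 × 100.0/25.00 = 0.02820 mol
mass of KHC8H4O4 = 0.02820 × 204.22 = 5.759 g
% KHC8H4O4 = 5.759 / 5.907 × 100 = 97.49 %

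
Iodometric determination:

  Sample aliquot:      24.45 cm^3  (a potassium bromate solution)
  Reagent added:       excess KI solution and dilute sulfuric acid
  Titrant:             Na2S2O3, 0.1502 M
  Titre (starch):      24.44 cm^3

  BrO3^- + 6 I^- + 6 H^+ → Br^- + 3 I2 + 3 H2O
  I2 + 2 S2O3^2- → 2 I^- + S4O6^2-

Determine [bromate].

n(S2O3^2-) = 0.02444 × 0.1502 = 3.671 × 10^-3 mol
n(I2) = n(S2O3^2-)/2 = 1.835 × 10^-3 mol
From the 1:3 ratio, n(BrO3^-) in the aliquot = 1/3 × 1.835 × 10^-3 = 6.118 × 10^-4 mol
[BrO3^-] = 6.118 × 10^-4 / 0.02445 = 0.02502 mol/L

0.02502 M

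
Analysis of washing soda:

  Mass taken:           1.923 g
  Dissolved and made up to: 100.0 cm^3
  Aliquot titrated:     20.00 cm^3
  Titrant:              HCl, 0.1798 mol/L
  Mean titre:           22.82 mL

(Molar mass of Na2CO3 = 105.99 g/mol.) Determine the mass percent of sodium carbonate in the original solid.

Na2CO3 + 2 HCl → 2 NaCl + H2O + CO2
n(HCl) per titration = 0.02282 × 0.1798 = 4.103 × 10^-3 mol
From the 1:2 ratio, n(Na2CO3) in each aliquot = 1/2 × 4.103 × 10^-3 = 2.052 × 10^-3 mol
n(Na2CO3) in the whole flask = 2.052 × 10^-3 × 100.0/20.00 = 0.01026 mol
mass of Na2CO3 = 0.01026 × 105.99 = 1.087 g
% Na2CO3 = 1.087 / 1.923 × 100 = 56.54 %

56.54 %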